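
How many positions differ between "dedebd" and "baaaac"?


Comparing "dedebd" and "baaaac" position by position:
  Position 0: 'd' vs 'b' => DIFFER
  Position 1: 'e' vs 'a' => DIFFER
  Position 2: 'd' vs 'a' => DIFFER
  Position 3: 'e' vs 'a' => DIFFER
  Position 4: 'b' vs 'a' => DIFFER
  Position 5: 'd' vs 'c' => DIFFER
Positions that differ: 6

6


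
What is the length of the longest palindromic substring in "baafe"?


Input: "baafe"
Checking substrings for palindromes:
  [1:3] "aa" (len 2) => palindrome
Longest palindromic substring: "aa" with length 2

2


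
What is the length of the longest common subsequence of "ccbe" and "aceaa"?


LCS of "ccbe" and "aceaa"
DP table:
           a    c    e    a    a
      0    0    0    0    0    0
  c   0    0    1    1    1    1
  c   0    0    1    1    1    1
  b   0    0    1    1    1    1
  e   0    0    1    2    2    2
LCS length = dp[4][5] = 2

2


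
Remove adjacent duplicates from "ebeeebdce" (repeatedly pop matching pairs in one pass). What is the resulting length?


Input: ebeeebdce
Stack-based adjacent duplicate removal:
  Read 'e': push. Stack: e
  Read 'b': push. Stack: eb
  Read 'e': push. Stack: ebe
  Read 'e': matches stack top 'e' => pop. Stack: eb
  Read 'e': push. Stack: ebe
  Read 'b': push. Stack: ebeb
  Read 'd': push. Stack: ebebd
  Read 'c': push. Stack: ebebdc
  Read 'e': push. Stack: ebebdce
Final stack: "ebebdce" (length 7)

7


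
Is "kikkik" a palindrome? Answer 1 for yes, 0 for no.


Input: kikkik
Reversed: kikkik
  Compare pos 0 ('k') with pos 5 ('k'): match
  Compare pos 1 ('i') with pos 4 ('i'): match
  Compare pos 2 ('k') with pos 3 ('k'): match
Result: palindrome

1


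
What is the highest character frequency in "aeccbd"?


Input: aeccbd
Character counts:
  'a': 1
  'b': 1
  'c': 2
  'd': 1
  'e': 1
Maximum frequency: 2

2


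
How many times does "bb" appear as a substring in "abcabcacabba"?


Searching for "bb" in "abcabcacabba"
Scanning each position:
  Position 0: "ab" => no
  Position 1: "bc" => no
  Position 2: "ca" => no
  Position 3: "ab" => no
  Position 4: "bc" => no
  Position 5: "ca" => no
  Position 6: "ac" => no
  Position 7: "ca" => no
  Position 8: "ab" => no
  Position 9: "bb" => MATCH
  Position 10: "ba" => no
Total occurrences: 1

1


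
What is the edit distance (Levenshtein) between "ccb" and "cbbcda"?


Computing edit distance: "ccb" -> "cbbcda"
DP table:
           c    b    b    c    d    a
      0    1    2    3    4    5    6
  c   1    0    1    2    3    4    5
  c   2    1    1    2    2    3    4
  b   3    2    1    1    2    3    4
Edit distance = dp[3][6] = 4

4


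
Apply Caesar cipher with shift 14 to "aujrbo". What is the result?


Caesar cipher: shift "aujrbo" by 14
  'a' (pos 0) + 14 = pos 14 = 'o'
  'u' (pos 20) + 14 = pos 8 = 'i'
  'j' (pos 9) + 14 = pos 23 = 'x'
  'r' (pos 17) + 14 = pos 5 = 'f'
  'b' (pos 1) + 14 = pos 15 = 'p'
  'o' (pos 14) + 14 = pos 2 = 'c'
Result: oixfpc

oixfpc


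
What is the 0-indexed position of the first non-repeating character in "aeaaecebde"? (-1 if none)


Input: aeaaecebde
Character frequencies:
  'a': 3
  'b': 1
  'c': 1
  'd': 1
  'e': 4
Scanning left to right for freq == 1:
  Position 0 ('a'): freq=3, skip
  Position 1 ('e'): freq=4, skip
  Position 2 ('a'): freq=3, skip
  Position 3 ('a'): freq=3, skip
  Position 4 ('e'): freq=4, skip
  Position 5 ('c'): unique! => answer = 5

5


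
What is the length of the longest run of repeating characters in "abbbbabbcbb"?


Input: "abbbbabbcbb"
Scanning for longest run:
  Position 1 ('b'): new char, reset run to 1
  Position 2 ('b'): continues run of 'b', length=2
  Position 3 ('b'): continues run of 'b', length=3
  Position 4 ('b'): continues run of 'b', length=4
  Position 5 ('a'): new char, reset run to 1
  Position 6 ('b'): new char, reset run to 1
  Position 7 ('b'): continues run of 'b', length=2
  Position 8 ('c'): new char, reset run to 1
  Position 9 ('b'): new char, reset run to 1
  Position 10 ('b'): continues run of 'b', length=2
Longest run: 'b' with length 4

4


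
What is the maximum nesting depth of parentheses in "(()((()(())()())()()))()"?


Input: "(()((()(())()())()()))()"
Tracking depth:
  Position 0 '(': depth becomes 1
  Position 1 '(': depth becomes 2
  Position 2 ')': depth becomes 1
  Position 3 '(': depth becomes 2
  Position 4 '(': depth becomes 3
  Position 5 '(': depth becomes 4
  Position 6 ')': depth becomes 3
  Position 7 '(': depth becomes 4
  Position 8 '(': depth becomes 5
  Position 9 ')': depth becomes 4
  Position 10 ')': depth becomes 3
  Position 11 '(': depth becomes 4
  Position 12 ')': depth becomes 3
  Position 13 '(': depth becomes 4
  Position 14 ')': depth becomes 3
  Position 15 ')': depth becomes 2
  Position 16 '(': depth becomes 3
  Position 17 ')': depth becomes 2
  Position 18 '(': depth becomes 3
  Position 19 ')': depth becomes 2
  Position 20 ')': depth becomes 1
  Position 21 ')': depth becomes 0
  Position 22 '(': depth becomes 1
  Position 23 ')': depth becomes 0
Maximum depth reached: 5

5


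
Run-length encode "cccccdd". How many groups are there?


Input: cccccdd
Scanning for consecutive runs:
  Group 1: 'c' x 5 (positions 0-4)
  Group 2: 'd' x 2 (positions 5-6)
Total groups: 2

2


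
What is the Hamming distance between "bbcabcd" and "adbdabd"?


Comparing "bbcabcd" and "adbdabd" position by position:
  Position 0: 'b' vs 'a' => differ
  Position 1: 'b' vs 'd' => differ
  Position 2: 'c' vs 'b' => differ
  Position 3: 'a' vs 'd' => differ
  Position 4: 'b' vs 'a' => differ
  Position 5: 'c' vs 'b' => differ
  Position 6: 'd' vs 'd' => same
Total differences (Hamming distance): 6

6


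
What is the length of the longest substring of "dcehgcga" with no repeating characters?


Input: "dcehgcga"
Sliding window (track last position of each char):
  Position 0 ('d'): window [0,0] length 1 -- new best
  Position 1 ('c'): window [0,1] length 2 -- new best
  Position 2 ('e'): window [0,2] length 3 -- new best
  Position 3 ('h'): window [0,3] length 4 -- new best
  Position 4 ('g'): window [0,4] length 5 -- new best
  Position 5 ('c'): repeat (last at 1), move window start to 2
  Position 5 ('c'): window [2,5] length 4
  Position 6 ('g'): repeat (last at 4), move window start to 5
  Position 6 ('g'): window [5,6] length 2
  Position 7 ('a'): window [5,7] length 3
Longest substring with no repeats: "dcehg" with length 5

5


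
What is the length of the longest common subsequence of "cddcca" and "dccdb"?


LCS of "cddcca" and "dccdb"
DP table:
           d    c    c    d    b
      0    0    0    0    0    0
  c   0    0    1    1    1    1
  d   0    1    1    1    2    2
  d   0    1    1    1    2    2
  c   0    1    2    2    2    2
  c   0    1    2    3    3    3
  a   0    1    2    3    3    3
LCS length = dp[6][5] = 3

3


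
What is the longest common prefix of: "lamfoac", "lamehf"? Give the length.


Words: lamfoac, lamehf
  Position 0: all 'l' => match
  Position 1: all 'a' => match
  Position 2: all 'm' => match
  Position 3: ('f', 'e') => mismatch, stop
LCP = "lam" (length 3)

3


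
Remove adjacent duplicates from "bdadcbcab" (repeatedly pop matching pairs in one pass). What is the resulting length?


Input: bdadcbcab
Stack-based adjacent duplicate removal:
  Read 'b': push. Stack: b
  Read 'd': push. Stack: bd
  Read 'a': push. Stack: bda
  Read 'd': push. Stack: bdad
  Read 'c': push. Stack: bdadc
  Read 'b': push. Stack: bdadcb
  Read 'c': push. Stack: bdadcbc
  Read 'a': push. Stack: bdadcbca
  Read 'b': push. Stack: bdadcbcab
Final stack: "bdadcbcab" (length 9)

9


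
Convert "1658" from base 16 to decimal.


Input: "1658" in base 16
Positional expansion:
  Digit '1' (value 1) x 16^3 = 4096
  Digit '6' (value 6) x 16^2 = 1536
  Digit '5' (value 5) x 16^1 = 80
  Digit '8' (value 8) x 16^0 = 8
Sum = 5720

5720


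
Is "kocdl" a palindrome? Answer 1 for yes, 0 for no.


Input: kocdl
Reversed: ldcok
  Compare pos 0 ('k') with pos 4 ('l'): MISMATCH
  Compare pos 1 ('o') with pos 3 ('d'): MISMATCH
Result: not a palindrome

0


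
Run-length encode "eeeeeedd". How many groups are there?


Input: eeeeeedd
Scanning for consecutive runs:
  Group 1: 'e' x 6 (positions 0-5)
  Group 2: 'd' x 2 (positions 6-7)
Total groups: 2

2


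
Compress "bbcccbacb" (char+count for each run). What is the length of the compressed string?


Input: bbcccbacb
Runs:
  'b' x 2 => "b2"
  'c' x 3 => "c3"
  'b' x 1 => "b1"
  'a' x 1 => "a1"
  'c' x 1 => "c1"
  'b' x 1 => "b1"
Compressed: "b2c3b1a1c1b1"
Compressed length: 12

12


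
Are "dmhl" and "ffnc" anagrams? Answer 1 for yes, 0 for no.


Strings: "dmhl", "ffnc"
Sorted first:  dhlm
Sorted second: cffn
Differ at position 0: 'd' vs 'c' => not anagrams

0


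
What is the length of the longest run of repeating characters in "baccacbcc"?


Input: "baccacbcc"
Scanning for longest run:
  Position 1 ('a'): new char, reset run to 1
  Position 2 ('c'): new char, reset run to 1
  Position 3 ('c'): continues run of 'c', length=2
  Position 4 ('a'): new char, reset run to 1
  Position 5 ('c'): new char, reset run to 1
  Position 6 ('b'): new char, reset run to 1
  Position 7 ('c'): new char, reset run to 1
  Position 8 ('c'): continues run of 'c', length=2
Longest run: 'c' with length 2

2


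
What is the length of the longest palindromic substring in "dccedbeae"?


Input: "dccedbeae"
Checking substrings for palindromes:
  [6:9] "eae" (len 3) => palindrome
  [1:3] "cc" (len 2) => palindrome
Longest palindromic substring: "eae" with length 3

3


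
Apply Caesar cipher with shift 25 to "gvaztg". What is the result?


Caesar cipher: shift "gvaztg" by 25
  'g' (pos 6) + 25 = pos 5 = 'f'
  'v' (pos 21) + 25 = pos 20 = 'u'
  'a' (pos 0) + 25 = pos 25 = 'z'
  'z' (pos 25) + 25 = pos 24 = 'y'
  't' (pos 19) + 25 = pos 18 = 's'
  'g' (pos 6) + 25 = pos 5 = 'f'
Result: fuzysf

fuzysf


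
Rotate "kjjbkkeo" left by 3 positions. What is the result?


Input: "kjjbkkeo", rotate left by 3
First 3 characters: "kjj"
Remaining characters: "bkkeo"
Concatenate remaining + first: "bkkeo" + "kjj" = "bkkeokjj"

bkkeokjj


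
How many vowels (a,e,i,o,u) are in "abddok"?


Input: abddok
Checking each character:
  'a' at position 0: vowel (running total: 1)
  'b' at position 1: consonant
  'd' at position 2: consonant
  'd' at position 3: consonant
  'o' at position 4: vowel (running total: 2)
  'k' at position 5: consonant
Total vowels: 2

2


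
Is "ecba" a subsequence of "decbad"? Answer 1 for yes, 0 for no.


Check if "ecba" is a subsequence of "decbad"
Greedy scan:
  Position 0 ('d'): no match needed
  Position 1 ('e'): matches sub[0] = 'e'
  Position 2 ('c'): matches sub[1] = 'c'
  Position 3 ('b'): matches sub[2] = 'b'
  Position 4 ('a'): matches sub[3] = 'a'
  Position 5 ('d'): no match needed
All 4 characters matched => is a subsequence

1


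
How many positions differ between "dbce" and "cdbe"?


Comparing "dbce" and "cdbe" position by position:
  Position 0: 'd' vs 'c' => DIFFER
  Position 1: 'b' vs 'd' => DIFFER
  Position 2: 'c' vs 'b' => DIFFER
  Position 3: 'e' vs 'e' => same
Positions that differ: 3

3


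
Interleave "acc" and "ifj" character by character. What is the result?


Interleaving "acc" and "ifj":
  Position 0: 'a' from first, 'i' from second => "ai"
  Position 1: 'c' from first, 'f' from second => "cf"
  Position 2: 'c' from first, 'j' from second => "cj"
Result: aicfcj

aicfcj


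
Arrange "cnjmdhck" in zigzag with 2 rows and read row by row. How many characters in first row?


Zigzag "cnjmdhck" into 2 rows:
Placing characters:
  'c' => row 0
  'n' => row 1
  'j' => row 0
  'm' => row 1
  'd' => row 0
  'h' => row 1
  'c' => row 0
  'k' => row 1
Rows:
  Row 0: "cjdc"
  Row 1: "nmhk"
First row length: 4

4


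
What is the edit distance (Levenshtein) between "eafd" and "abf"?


Computing edit distance: "eafd" -> "abf"
DP table:
           a    b    f
      0    1    2    3
  e   1    1    2    3
  a   2    1    2    3
  f   3    2    2    2
  d   4    3    3    3
Edit distance = dp[4][3] = 3

3


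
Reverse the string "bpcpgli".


Input: bpcpgli
Reading characters right to left:
  Position 6: 'i'
  Position 5: 'l'
  Position 4: 'g'
  Position 3: 'p'
  Position 2: 'c'
  Position 1: 'p'
  Position 0: 'b'
Reversed: ilgpcpb

ilgpcpb


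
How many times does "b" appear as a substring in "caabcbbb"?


Searching for "b" in "caabcbbb"
Scanning each position:
  Position 0: "c" => no
  Position 1: "a" => no
  Position 2: "a" => no
  Position 3: "b" => MATCH
  Position 4: "c" => no
  Position 5: "b" => MATCH
  Position 6: "b" => MATCH
  Position 7: "b" => MATCH
Total occurrences: 4

4


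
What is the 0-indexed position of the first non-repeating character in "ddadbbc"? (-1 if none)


Input: ddadbbc
Character frequencies:
  'a': 1
  'b': 2
  'c': 1
  'd': 3
Scanning left to right for freq == 1:
  Position 0 ('d'): freq=3, skip
  Position 1 ('d'): freq=3, skip
  Position 2 ('a'): unique! => answer = 2

2


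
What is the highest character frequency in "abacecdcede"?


Input: abacecdcede
Character counts:
  'a': 2
  'b': 1
  'c': 3
  'd': 2
  'e': 3
Maximum frequency: 3

3


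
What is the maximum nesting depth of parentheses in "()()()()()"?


Input: "()()()()()"
Tracking depth:
  Position 0 '(': depth becomes 1
  Position 1 ')': depth becomes 0
  Position 2 '(': depth becomes 1
  Position 3 ')': depth becomes 0
  Position 4 '(': depth becomes 1
  Position 5 ')': depth becomes 0
  Position 6 '(': depth becomes 1
  Position 7 ')': depth becomes 0
  Position 8 '(': depth becomes 1
  Position 9 ')': depth becomes 0
Maximum depth reached: 1

1


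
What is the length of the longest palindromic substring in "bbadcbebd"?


Input: "bbadcbebd"
Checking substrings for palindromes:
  [5:8] "beb" (len 3) => palindrome
  [0:2] "bb" (len 2) => palindrome
Longest palindromic substring: "beb" with length 3

3


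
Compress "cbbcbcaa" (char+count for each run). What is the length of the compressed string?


Input: cbbcbcaa
Runs:
  'c' x 1 => "c1"
  'b' x 2 => "b2"
  'c' x 1 => "c1"
  'b' x 1 => "b1"
  'c' x 1 => "c1"
  'a' x 2 => "a2"
Compressed: "c1b2c1b1c1a2"
Compressed length: 12

12


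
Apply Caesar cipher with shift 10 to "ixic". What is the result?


Caesar cipher: shift "ixic" by 10
  'i' (pos 8) + 10 = pos 18 = 's'
  'x' (pos 23) + 10 = pos 7 = 'h'
  'i' (pos 8) + 10 = pos 18 = 's'
  'c' (pos 2) + 10 = pos 12 = 'm'
Result: shsm

shsm


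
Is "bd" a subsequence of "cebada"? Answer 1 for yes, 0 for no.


Check if "bd" is a subsequence of "cebada"
Greedy scan:
  Position 0 ('c'): no match needed
  Position 1 ('e'): no match needed
  Position 2 ('b'): matches sub[0] = 'b'
  Position 3 ('a'): no match needed
  Position 4 ('d'): matches sub[1] = 'd'
  Position 5 ('a'): no match needed
All 2 characters matched => is a subsequence

1


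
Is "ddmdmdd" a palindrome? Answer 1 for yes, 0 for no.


Input: ddmdmdd
Reversed: ddmdmdd
  Compare pos 0 ('d') with pos 6 ('d'): match
  Compare pos 1 ('d') with pos 5 ('d'): match
  Compare pos 2 ('m') with pos 4 ('m'): match
Result: palindrome

1


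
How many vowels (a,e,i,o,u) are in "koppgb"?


Input: koppgb
Checking each character:
  'k' at position 0: consonant
  'o' at position 1: vowel (running total: 1)
  'p' at position 2: consonant
  'p' at position 3: consonant
  'g' at position 4: consonant
  'b' at position 5: consonant
Total vowels: 1

1


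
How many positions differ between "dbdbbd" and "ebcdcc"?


Comparing "dbdbbd" and "ebcdcc" position by position:
  Position 0: 'd' vs 'e' => DIFFER
  Position 1: 'b' vs 'b' => same
  Position 2: 'd' vs 'c' => DIFFER
  Position 3: 'b' vs 'd' => DIFFER
  Position 4: 'b' vs 'c' => DIFFER
  Position 5: 'd' vs 'c' => DIFFER
Positions that differ: 5

5


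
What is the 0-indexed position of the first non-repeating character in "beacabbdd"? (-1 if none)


Input: beacabbdd
Character frequencies:
  'a': 2
  'b': 3
  'c': 1
  'd': 2
  'e': 1
Scanning left to right for freq == 1:
  Position 0 ('b'): freq=3, skip
  Position 1 ('e'): unique! => answer = 1

1


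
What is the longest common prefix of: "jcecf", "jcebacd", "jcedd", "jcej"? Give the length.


Words: jcecf, jcebacd, jcedd, jcej
  Position 0: all 'j' => match
  Position 1: all 'c' => match
  Position 2: all 'e' => match
  Position 3: ('c', 'b', 'd', 'j') => mismatch, stop
LCP = "jce" (length 3)

3


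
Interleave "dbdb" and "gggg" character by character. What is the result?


Interleaving "dbdb" and "gggg":
  Position 0: 'd' from first, 'g' from second => "dg"
  Position 1: 'b' from first, 'g' from second => "bg"
  Position 2: 'd' from first, 'g' from second => "dg"
  Position 3: 'b' from first, 'g' from second => "bg"
Result: dgbgdgbg

dgbgdgbg


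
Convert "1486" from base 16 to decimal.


Input: "1486" in base 16
Positional expansion:
  Digit '1' (value 1) x 16^3 = 4096
  Digit '4' (value 4) x 16^2 = 1024
  Digit '8' (value 8) x 16^1 = 128
  Digit '6' (value 6) x 16^0 = 6
Sum = 5254

5254


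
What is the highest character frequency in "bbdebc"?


Input: bbdebc
Character counts:
  'b': 3
  'c': 1
  'd': 1
  'e': 1
Maximum frequency: 3

3


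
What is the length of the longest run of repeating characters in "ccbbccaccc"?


Input: "ccbbccaccc"
Scanning for longest run:
  Position 1 ('c'): continues run of 'c', length=2
  Position 2 ('b'): new char, reset run to 1
  Position 3 ('b'): continues run of 'b', length=2
  Position 4 ('c'): new char, reset run to 1
  Position 5 ('c'): continues run of 'c', length=2
  Position 6 ('a'): new char, reset run to 1
  Position 7 ('c'): new char, reset run to 1
  Position 8 ('c'): continues run of 'c', length=2
  Position 9 ('c'): continues run of 'c', length=3
Longest run: 'c' with length 3

3


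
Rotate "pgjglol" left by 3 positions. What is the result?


Input: "pgjglol", rotate left by 3
First 3 characters: "pgj"
Remaining characters: "glol"
Concatenate remaining + first: "glol" + "pgj" = "glolpgj"

glolpgj


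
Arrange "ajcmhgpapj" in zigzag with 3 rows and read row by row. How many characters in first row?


Zigzag "ajcmhgpapj" into 3 rows:
Placing characters:
  'a' => row 0
  'j' => row 1
  'c' => row 2
  'm' => row 1
  'h' => row 0
  'g' => row 1
  'p' => row 2
  'a' => row 1
  'p' => row 0
  'j' => row 1
Rows:
  Row 0: "ahp"
  Row 1: "jmgaj"
  Row 2: "cp"
First row length: 3

3


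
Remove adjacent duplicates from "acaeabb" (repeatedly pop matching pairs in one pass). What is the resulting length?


Input: acaeabb
Stack-based adjacent duplicate removal:
  Read 'a': push. Stack: a
  Read 'c': push. Stack: ac
  Read 'a': push. Stack: aca
  Read 'e': push. Stack: acae
  Read 'a': push. Stack: acaea
  Read 'b': push. Stack: acaeab
  Read 'b': matches stack top 'b' => pop. Stack: acaea
Final stack: "acaea" (length 5)

5


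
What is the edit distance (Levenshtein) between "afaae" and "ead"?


Computing edit distance: "afaae" -> "ead"
DP table:
           e    a    d
      0    1    2    3
  a   1    1    1    2
  f   2    2    2    2
  a   3    3    2    3
  a   4    4    3    3
  e   5    4    4    4
Edit distance = dp[5][3] = 4

4


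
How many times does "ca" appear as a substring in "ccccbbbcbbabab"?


Searching for "ca" in "ccccbbbcbbabab"
Scanning each position:
  Position 0: "cc" => no
  Position 1: "cc" => no
  Position 2: "cc" => no
  Position 3: "cb" => no
  Position 4: "bb" => no
  Position 5: "bb" => no
  Position 6: "bc" => no
  Position 7: "cb" => no
  Position 8: "bb" => no
  Position 9: "ba" => no
  Position 10: "ab" => no
  Position 11: "ba" => no
  Position 12: "ab" => no
Total occurrences: 0

0


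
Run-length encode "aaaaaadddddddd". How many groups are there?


Input: aaaaaadddddddd
Scanning for consecutive runs:
  Group 1: 'a' x 6 (positions 0-5)
  Group 2: 'd' x 8 (positions 6-13)
Total groups: 2

2


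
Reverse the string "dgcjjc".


Input: dgcjjc
Reading characters right to left:
  Position 5: 'c'
  Position 4: 'j'
  Position 3: 'j'
  Position 2: 'c'
  Position 1: 'g'
  Position 0: 'd'
Reversed: cjjcgd

cjjcgd


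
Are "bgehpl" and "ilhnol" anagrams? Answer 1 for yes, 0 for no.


Strings: "bgehpl", "ilhnol"
Sorted first:  beghlp
Sorted second: hillno
Differ at position 0: 'b' vs 'h' => not anagrams

0


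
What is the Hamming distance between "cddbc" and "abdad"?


Comparing "cddbc" and "abdad" position by position:
  Position 0: 'c' vs 'a' => differ
  Position 1: 'd' vs 'b' => differ
  Position 2: 'd' vs 'd' => same
  Position 3: 'b' vs 'a' => differ
  Position 4: 'c' vs 'd' => differ
Total differences (Hamming distance): 4

4


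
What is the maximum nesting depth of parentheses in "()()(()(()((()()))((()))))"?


Input: "()()(()(()((()()))((()))))"
Tracking depth:
  Position 0 '(': depth becomes 1
  Position 1 ')': depth becomes 0
  Position 2 '(': depth becomes 1
  Position 3 ')': depth becomes 0
  Position 4 '(': depth becomes 1
  Position 5 '(': depth becomes 2
  Position 6 ')': depth becomes 1
  Position 7 '(': depth becomes 2
  Position 8 '(': depth becomes 3
  Position 9 ')': depth becomes 2
  Position 10 '(': depth becomes 3
  Position 11 '(': depth becomes 4
  Position 12 '(': depth becomes 5
  Position 13 ')': depth becomes 4
  Position 14 '(': depth becomes 5
  Position 15 ')': depth becomes 4
  Position 16 ')': depth becomes 3
  Position 17 ')': depth becomes 2
  Position 18 '(': depth becomes 3
  Position 19 '(': depth becomes 4
  Position 20 '(': depth becomes 5
  Position 21 ')': depth becomes 4
  Position 22 ')': depth becomes 3
  Position 23 ')': depth becomes 2
  Position 24 ')': depth becomes 1
  Position 25 ')': depth becomes 0
Maximum depth reached: 5

5


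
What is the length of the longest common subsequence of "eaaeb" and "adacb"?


LCS of "eaaeb" and "adacb"
DP table:
           a    d    a    c    b
      0    0    0    0    0    0
  e   0    0    0    0    0    0
  a   0    1    1    1    1    1
  a   0    1    1    2    2    2
  e   0    1    1    2    2    2
  b   0    1    1    2    2    3
LCS length = dp[5][5] = 3

3


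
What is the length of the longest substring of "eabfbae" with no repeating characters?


Input: "eabfbae"
Sliding window (track last position of each char):
  Position 0 ('e'): window [0,0] length 1 -- new best
  Position 1 ('a'): window [0,1] length 2 -- new best
  Position 2 ('b'): window [0,2] length 3 -- new best
  Position 3 ('f'): window [0,3] length 4 -- new best
  Position 4 ('b'): repeat (last at 2), move window start to 3
  Position 4 ('b'): window [3,4] length 2
  Position 5 ('a'): window [3,5] length 3
  Position 6 ('e'): window [3,6] length 4
Longest substring with no repeats: "eabf" with length 4

4


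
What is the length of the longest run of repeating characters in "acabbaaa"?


Input: "acabbaaa"
Scanning for longest run:
  Position 1 ('c'): new char, reset run to 1
  Position 2 ('a'): new char, reset run to 1
  Position 3 ('b'): new char, reset run to 1
  Position 4 ('b'): continues run of 'b', length=2
  Position 5 ('a'): new char, reset run to 1
  Position 6 ('a'): continues run of 'a', length=2
  Position 7 ('a'): continues run of 'a', length=3
Longest run: 'a' with length 3

3


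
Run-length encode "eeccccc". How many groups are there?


Input: eeccccc
Scanning for consecutive runs:
  Group 1: 'e' x 2 (positions 0-1)
  Group 2: 'c' x 5 (positions 2-6)
Total groups: 2

2


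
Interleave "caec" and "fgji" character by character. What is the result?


Interleaving "caec" and "fgji":
  Position 0: 'c' from first, 'f' from second => "cf"
  Position 1: 'a' from first, 'g' from second => "ag"
  Position 2: 'e' from first, 'j' from second => "ej"
  Position 3: 'c' from first, 'i' from second => "ci"
Result: cfagejci

cfagejci


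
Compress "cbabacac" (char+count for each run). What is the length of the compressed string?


Input: cbabacac
Runs:
  'c' x 1 => "c1"
  'b' x 1 => "b1"
  'a' x 1 => "a1"
  'b' x 1 => "b1"
  'a' x 1 => "a1"
  'c' x 1 => "c1"
  'a' x 1 => "a1"
  'c' x 1 => "c1"
Compressed: "c1b1a1b1a1c1a1c1"
Compressed length: 16

16


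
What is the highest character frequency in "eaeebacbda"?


Input: eaeebacbda
Character counts:
  'a': 3
  'b': 2
  'c': 1
  'd': 1
  'e': 3
Maximum frequency: 3

3


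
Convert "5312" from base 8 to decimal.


Input: "5312" in base 8
Positional expansion:
  Digit '5' (value 5) x 8^3 = 2560
  Digit '3' (value 3) x 8^2 = 192
  Digit '1' (value 1) x 8^1 = 8
  Digit '2' (value 2) x 8^0 = 2
Sum = 2762

2762


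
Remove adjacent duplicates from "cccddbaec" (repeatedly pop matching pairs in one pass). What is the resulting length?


Input: cccddbaec
Stack-based adjacent duplicate removal:
  Read 'c': push. Stack: c
  Read 'c': matches stack top 'c' => pop. Stack: (empty)
  Read 'c': push. Stack: c
  Read 'd': push. Stack: cd
  Read 'd': matches stack top 'd' => pop. Stack: c
  Read 'b': push. Stack: cb
  Read 'a': push. Stack: cba
  Read 'e': push. Stack: cbae
  Read 'c': push. Stack: cbaec
Final stack: "cbaec" (length 5)

5


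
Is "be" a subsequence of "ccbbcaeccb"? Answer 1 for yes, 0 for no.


Check if "be" is a subsequence of "ccbbcaeccb"
Greedy scan:
  Position 0 ('c'): no match needed
  Position 1 ('c'): no match needed
  Position 2 ('b'): matches sub[0] = 'b'
  Position 3 ('b'): no match needed
  Position 4 ('c'): no match needed
  Position 5 ('a'): no match needed
  Position 6 ('e'): matches sub[1] = 'e'
  Position 7 ('c'): no match needed
  Position 8 ('c'): no match needed
  Position 9 ('b'): no match needed
All 2 characters matched => is a subsequence

1


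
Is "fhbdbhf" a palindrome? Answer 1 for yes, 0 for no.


Input: fhbdbhf
Reversed: fhbdbhf
  Compare pos 0 ('f') with pos 6 ('f'): match
  Compare pos 1 ('h') with pos 5 ('h'): match
  Compare pos 2 ('b') with pos 4 ('b'): match
Result: palindrome

1


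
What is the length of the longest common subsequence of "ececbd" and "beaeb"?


LCS of "ececbd" and "beaeb"
DP table:
           b    e    a    e    b
      0    0    0    0    0    0
  e   0    0    1    1    1    1
  c   0    0    1    1    1    1
  e   0    0    1    1    2    2
  c   0    0    1    1    2    2
  b   0    1    1    1    2    3
  d   0    1    1    1    2    3
LCS length = dp[6][5] = 3

3


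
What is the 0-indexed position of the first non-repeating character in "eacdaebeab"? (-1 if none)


Input: eacdaebeab
Character frequencies:
  'a': 3
  'b': 2
  'c': 1
  'd': 1
  'e': 3
Scanning left to right for freq == 1:
  Position 0 ('e'): freq=3, skip
  Position 1 ('a'): freq=3, skip
  Position 2 ('c'): unique! => answer = 2

2


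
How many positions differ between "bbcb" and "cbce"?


Comparing "bbcb" and "cbce" position by position:
  Position 0: 'b' vs 'c' => DIFFER
  Position 1: 'b' vs 'b' => same
  Position 2: 'c' vs 'c' => same
  Position 3: 'b' vs 'e' => DIFFER
Positions that differ: 2

2


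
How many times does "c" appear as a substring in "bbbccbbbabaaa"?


Searching for "c" in "bbbccbbbabaaa"
Scanning each position:
  Position 0: "b" => no
  Position 1: "b" => no
  Position 2: "b" => no
  Position 3: "c" => MATCH
  Position 4: "c" => MATCH
  Position 5: "b" => no
  Position 6: "b" => no
  Position 7: "b" => no
  Position 8: "a" => no
  Position 9: "b" => no
  Position 10: "a" => no
  Position 11: "a" => no
  Position 12: "a" => no
Total occurrences: 2

2


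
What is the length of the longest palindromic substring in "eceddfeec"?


Input: "eceddfeec"
Checking substrings for palindromes:
  [0:3] "ece" (len 3) => palindrome
  [3:5] "dd" (len 2) => palindrome
  [6:8] "ee" (len 2) => palindrome
Longest palindromic substring: "ece" with length 3

3


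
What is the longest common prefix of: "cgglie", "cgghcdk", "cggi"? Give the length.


Words: cgglie, cgghcdk, cggi
  Position 0: all 'c' => match
  Position 1: all 'g' => match
  Position 2: all 'g' => match
  Position 3: ('l', 'h', 'i') => mismatch, stop
LCP = "cgg" (length 3)

3


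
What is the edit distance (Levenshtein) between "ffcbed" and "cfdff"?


Computing edit distance: "ffcbed" -> "cfdff"
DP table:
           c    f    d    f    f
      0    1    2    3    4    5
  f   1    1    1    2    3    4
  f   2    2    1    2    2    3
  c   3    2    2    2    3    3
  b   4    3    3    3    3    4
  e   5    4    4    4    4    4
  d   6    5    5    4    5    5
Edit distance = dp[6][5] = 5

5


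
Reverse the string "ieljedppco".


Input: ieljedppco
Reading characters right to left:
  Position 9: 'o'
  Position 8: 'c'
  Position 7: 'p'
  Position 6: 'p'
  Position 5: 'd'
  Position 4: 'e'
  Position 3: 'j'
  Position 2: 'l'
  Position 1: 'e'
  Position 0: 'i'
Reversed: ocppdejlei

ocppdejlei


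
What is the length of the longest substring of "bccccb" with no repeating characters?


Input: "bccccb"
Sliding window (track last position of each char):
  Position 0 ('b'): window [0,0] length 1 -- new best
  Position 1 ('c'): window [0,1] length 2 -- new best
  Position 2 ('c'): repeat (last at 1), move window start to 2
  Position 2 ('c'): window [2,2] length 1
  Position 3 ('c'): repeat (last at 2), move window start to 3
  Position 3 ('c'): window [3,3] length 1
  Position 4 ('c'): repeat (last at 3), move window start to 4
  Position 4 ('c'): window [4,4] length 1
  Position 5 ('b'): window [4,5] length 2
Longest substring with no repeats: "bc" with length 2

2


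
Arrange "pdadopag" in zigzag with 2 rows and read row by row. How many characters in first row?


Zigzag "pdadopag" into 2 rows:
Placing characters:
  'p' => row 0
  'd' => row 1
  'a' => row 0
  'd' => row 1
  'o' => row 0
  'p' => row 1
  'a' => row 0
  'g' => row 1
Rows:
  Row 0: "paoa"
  Row 1: "ddpg"
First row length: 4

4


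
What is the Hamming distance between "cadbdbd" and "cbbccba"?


Comparing "cadbdbd" and "cbbccba" position by position:
  Position 0: 'c' vs 'c' => same
  Position 1: 'a' vs 'b' => differ
  Position 2: 'd' vs 'b' => differ
  Position 3: 'b' vs 'c' => differ
  Position 4: 'd' vs 'c' => differ
  Position 5: 'b' vs 'b' => same
  Position 6: 'd' vs 'a' => differ
Total differences (Hamming distance): 5

5


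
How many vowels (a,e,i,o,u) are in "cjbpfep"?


Input: cjbpfep
Checking each character:
  'c' at position 0: consonant
  'j' at position 1: consonant
  'b' at position 2: consonant
  'p' at position 3: consonant
  'f' at position 4: consonant
  'e' at position 5: vowel (running total: 1)
  'p' at position 6: consonant
Total vowels: 1

1


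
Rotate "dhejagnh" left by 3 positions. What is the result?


Input: "dhejagnh", rotate left by 3
First 3 characters: "dhe"
Remaining characters: "jagnh"
Concatenate remaining + first: "jagnh" + "dhe" = "jagnhdhe"

jagnhdhe


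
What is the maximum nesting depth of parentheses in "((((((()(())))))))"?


Input: "((((((()(())))))))"
Tracking depth:
  Position 0 '(': depth becomes 1
  Position 1 '(': depth becomes 2
  Position 2 '(': depth becomes 3
  Position 3 '(': depth becomes 4
  Position 4 '(': depth becomes 5
  Position 5 '(': depth becomes 6
  Position 6 '(': depth becomes 7
  Position 7 ')': depth becomes 6
  Position 8 '(': depth becomes 7
  Position 9 '(': depth becomes 8
  Position 10 ')': depth becomes 7
  Position 11 ')': depth becomes 6
  Position 12 ')': depth becomes 5
  Position 13 ')': depth becomes 4
  Position 14 ')': depth becomes 3
  Position 15 ')': depth becomes 2
  Position 16 ')': depth becomes 1
  Position 17 ')': depth becomes 0
Maximum depth reached: 8

8


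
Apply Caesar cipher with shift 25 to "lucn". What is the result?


Caesar cipher: shift "lucn" by 25
  'l' (pos 11) + 25 = pos 10 = 'k'
  'u' (pos 20) + 25 = pos 19 = 't'
  'c' (pos 2) + 25 = pos 1 = 'b'
  'n' (pos 13) + 25 = pos 12 = 'm'
Result: ktbm

ktbm


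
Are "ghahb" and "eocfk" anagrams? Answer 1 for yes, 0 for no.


Strings: "ghahb", "eocfk"
Sorted first:  abghh
Sorted second: cefko
Differ at position 0: 'a' vs 'c' => not anagrams

0


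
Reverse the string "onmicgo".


Input: onmicgo
Reading characters right to left:
  Position 6: 'o'
  Position 5: 'g'
  Position 4: 'c'
  Position 3: 'i'
  Position 2: 'm'
  Position 1: 'n'
  Position 0: 'o'
Reversed: ogcimno

ogcimno


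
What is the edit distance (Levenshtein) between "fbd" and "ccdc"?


Computing edit distance: "fbd" -> "ccdc"
DP table:
           c    c    d    c
      0    1    2    3    4
  f   1    1    2    3    4
  b   2    2    2    3    4
  d   3    3    3    2    3
Edit distance = dp[3][4] = 3

3


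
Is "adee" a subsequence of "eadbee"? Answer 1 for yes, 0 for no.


Check if "adee" is a subsequence of "eadbee"
Greedy scan:
  Position 0 ('e'): no match needed
  Position 1 ('a'): matches sub[0] = 'a'
  Position 2 ('d'): matches sub[1] = 'd'
  Position 3 ('b'): no match needed
  Position 4 ('e'): matches sub[2] = 'e'
  Position 5 ('e'): matches sub[3] = 'e'
All 4 characters matched => is a subsequence

1


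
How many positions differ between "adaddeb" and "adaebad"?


Comparing "adaddeb" and "adaebad" position by position:
  Position 0: 'a' vs 'a' => same
  Position 1: 'd' vs 'd' => same
  Position 2: 'a' vs 'a' => same
  Position 3: 'd' vs 'e' => DIFFER
  Position 4: 'd' vs 'b' => DIFFER
  Position 5: 'e' vs 'a' => DIFFER
  Position 6: 'b' vs 'd' => DIFFER
Positions that differ: 4

4


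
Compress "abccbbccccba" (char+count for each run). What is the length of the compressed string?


Input: abccbbccccba
Runs:
  'a' x 1 => "a1"
  'b' x 1 => "b1"
  'c' x 2 => "c2"
  'b' x 2 => "b2"
  'c' x 4 => "c4"
  'b' x 1 => "b1"
  'a' x 1 => "a1"
Compressed: "a1b1c2b2c4b1a1"
Compressed length: 14

14


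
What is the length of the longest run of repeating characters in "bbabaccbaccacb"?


Input: "bbabaccbaccacb"
Scanning for longest run:
  Position 1 ('b'): continues run of 'b', length=2
  Position 2 ('a'): new char, reset run to 1
  Position 3 ('b'): new char, reset run to 1
  Position 4 ('a'): new char, reset run to 1
  Position 5 ('c'): new char, reset run to 1
  Position 6 ('c'): continues run of 'c', length=2
  Position 7 ('b'): new char, reset run to 1
  Position 8 ('a'): new char, reset run to 1
  Position 9 ('c'): new char, reset run to 1
  Position 10 ('c'): continues run of 'c', length=2
  Position 11 ('a'): new char, reset run to 1
  Position 12 ('c'): new char, reset run to 1
  Position 13 ('b'): new char, reset run to 1
Longest run: 'b' with length 2

2


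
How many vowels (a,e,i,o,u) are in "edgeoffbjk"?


Input: edgeoffbjk
Checking each character:
  'e' at position 0: vowel (running total: 1)
  'd' at position 1: consonant
  'g' at position 2: consonant
  'e' at position 3: vowel (running total: 2)
  'o' at position 4: vowel (running total: 3)
  'f' at position 5: consonant
  'f' at position 6: consonant
  'b' at position 7: consonant
  'j' at position 8: consonant
  'k' at position 9: consonant
Total vowels: 3

3


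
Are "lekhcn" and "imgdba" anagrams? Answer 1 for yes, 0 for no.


Strings: "lekhcn", "imgdba"
Sorted first:  cehkln
Sorted second: abdgim
Differ at position 0: 'c' vs 'a' => not anagrams

0


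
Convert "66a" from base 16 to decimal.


Input: "66a" in base 16
Positional expansion:
  Digit '6' (value 6) x 16^2 = 1536
  Digit '6' (value 6) x 16^1 = 96
  Digit 'a' (value 10) x 16^0 = 10
Sum = 1642

1642


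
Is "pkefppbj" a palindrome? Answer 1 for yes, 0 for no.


Input: pkefppbj
Reversed: jbppfekp
  Compare pos 0 ('p') with pos 7 ('j'): MISMATCH
  Compare pos 1 ('k') with pos 6 ('b'): MISMATCH
  Compare pos 2 ('e') with pos 5 ('p'): MISMATCH
  Compare pos 3 ('f') with pos 4 ('p'): MISMATCH
Result: not a palindrome

0


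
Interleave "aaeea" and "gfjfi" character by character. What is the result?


Interleaving "aaeea" and "gfjfi":
  Position 0: 'a' from first, 'g' from second => "ag"
  Position 1: 'a' from first, 'f' from second => "af"
  Position 2: 'e' from first, 'j' from second => "ej"
  Position 3: 'e' from first, 'f' from second => "ef"
  Position 4: 'a' from first, 'i' from second => "ai"
Result: agafejefai

agafejefai


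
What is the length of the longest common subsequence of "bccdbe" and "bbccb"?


LCS of "bccdbe" and "bbccb"
DP table:
           b    b    c    c    b
      0    0    0    0    0    0
  b   0    1    1    1    1    1
  c   0    1    1    2    2    2
  c   0    1    1    2    3    3
  d   0    1    1    2    3    3
  b   0    1    2    2    3    4
  e   0    1    2    2    3    4
LCS length = dp[6][5] = 4

4


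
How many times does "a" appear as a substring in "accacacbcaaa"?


Searching for "a" in "accacacbcaaa"
Scanning each position:
  Position 0: "a" => MATCH
  Position 1: "c" => no
  Position 2: "c" => no
  Position 3: "a" => MATCH
  Position 4: "c" => no
  Position 5: "a" => MATCH
  Position 6: "c" => no
  Position 7: "b" => no
  Position 8: "c" => no
  Position 9: "a" => MATCH
  Position 10: "a" => MATCH
  Position 11: "a" => MATCH
Total occurrences: 6

6


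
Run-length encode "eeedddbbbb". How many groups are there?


Input: eeedddbbbb
Scanning for consecutive runs:
  Group 1: 'e' x 3 (positions 0-2)
  Group 2: 'd' x 3 (positions 3-5)
  Group 3: 'b' x 4 (positions 6-9)
Total groups: 3

3


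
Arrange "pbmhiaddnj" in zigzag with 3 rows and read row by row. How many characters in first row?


Zigzag "pbmhiaddnj" into 3 rows:
Placing characters:
  'p' => row 0
  'b' => row 1
  'm' => row 2
  'h' => row 1
  'i' => row 0
  'a' => row 1
  'd' => row 2
  'd' => row 1
  'n' => row 0
  'j' => row 1
Rows:
  Row 0: "pin"
  Row 1: "bhadj"
  Row 2: "md"
First row length: 3

3


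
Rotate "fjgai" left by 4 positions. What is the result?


Input: "fjgai", rotate left by 4
First 4 characters: "fjga"
Remaining characters: "i"
Concatenate remaining + first: "i" + "fjga" = "ifjga"

ifjga


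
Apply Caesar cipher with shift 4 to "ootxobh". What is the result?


Caesar cipher: shift "ootxobh" by 4
  'o' (pos 14) + 4 = pos 18 = 's'
  'o' (pos 14) + 4 = pos 18 = 's'
  't' (pos 19) + 4 = pos 23 = 'x'
  'x' (pos 23) + 4 = pos 1 = 'b'
  'o' (pos 14) + 4 = pos 18 = 's'
  'b' (pos 1) + 4 = pos 5 = 'f'
  'h' (pos 7) + 4 = pos 11 = 'l'
Result: ssxbsfl

ssxbsfl


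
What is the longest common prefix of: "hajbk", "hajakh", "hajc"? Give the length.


Words: hajbk, hajakh, hajc
  Position 0: all 'h' => match
  Position 1: all 'a' => match
  Position 2: all 'j' => match
  Position 3: ('b', 'a', 'c') => mismatch, stop
LCP = "haj" (length 3)

3


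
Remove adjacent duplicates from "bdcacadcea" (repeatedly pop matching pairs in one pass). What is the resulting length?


Input: bdcacadcea
Stack-based adjacent duplicate removal:
  Read 'b': push. Stack: b
  Read 'd': push. Stack: bd
  Read 'c': push. Stack: bdc
  Read 'a': push. Stack: bdca
  Read 'c': push. Stack: bdcac
  Read 'a': push. Stack: bdcaca
  Read 'd': push. Stack: bdcacad
  Read 'c': push. Stack: bdcacadc
  Read 'e': push. Stack: bdcacadce
  Read 'a': push. Stack: bdcacadcea
Final stack: "bdcacadcea" (length 10)

10


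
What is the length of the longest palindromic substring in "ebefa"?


Input: "ebefa"
Checking substrings for palindromes:
  [0:3] "ebe" (len 3) => palindrome
Longest palindromic substring: "ebe" with length 3

3


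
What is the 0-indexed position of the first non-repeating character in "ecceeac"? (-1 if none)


Input: ecceeac
Character frequencies:
  'a': 1
  'c': 3
  'e': 3
Scanning left to right for freq == 1:
  Position 0 ('e'): freq=3, skip
  Position 1 ('c'): freq=3, skip
  Position 2 ('c'): freq=3, skip
  Position 3 ('e'): freq=3, skip
  Position 4 ('e'): freq=3, skip
  Position 5 ('a'): unique! => answer = 5

5


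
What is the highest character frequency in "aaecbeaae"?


Input: aaecbeaae
Character counts:
  'a': 4
  'b': 1
  'c': 1
  'e': 3
Maximum frequency: 4

4


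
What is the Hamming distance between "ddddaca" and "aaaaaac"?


Comparing "ddddaca" and "aaaaaac" position by position:
  Position 0: 'd' vs 'a' => differ
  Position 1: 'd' vs 'a' => differ
  Position 2: 'd' vs 'a' => differ
  Position 3: 'd' vs 'a' => differ
  Position 4: 'a' vs 'a' => same
  Position 5: 'c' vs 'a' => differ
  Position 6: 'a' vs 'c' => differ
Total differences (Hamming distance): 6

6
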